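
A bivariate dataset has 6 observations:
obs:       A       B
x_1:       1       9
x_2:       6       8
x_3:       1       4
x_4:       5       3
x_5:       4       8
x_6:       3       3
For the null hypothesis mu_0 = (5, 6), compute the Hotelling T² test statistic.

Step 1 — sample mean vector:
  mean(A) = (1 + 6 + 1 + 5 + 4 + 3) / 6 = 20/6 = 3.3333
  mean(B) = (9 + 8 + 4 + 3 + 8 + 3) / 6 = 35/6 = 5.8333
  x̄ = (3.3333, 5.8333),  deviation x̄ - mu_0 = (3.3333, 5.8333) - (5, 6) = (-1.6667, -0.1667).

Step 2 — sample covariance matrix, S[i,j] = (1/(n-1)) · Σ_k (x_{k,i} - mean_i) · (x_{k,j} - mean_j), divisor n-1 = 5:
  S[A,A] = ((-2.3333)·(-2.3333) + (2.6667)·(2.6667) + (-2.3333)·(-2.3333) + (1.6667)·(1.6667) + (0.6667)·(0.6667) + (-0.3333)·(-0.3333)) / 5 = 21.3333/5 = 4.2667
  S[A,B] = ((-2.3333)·(3.1667) + (2.6667)·(2.1667) + (-2.3333)·(-1.8333) + (1.6667)·(-2.8333) + (0.6667)·(2.1667) + (-0.3333)·(-2.8333)) / 5 = 0.3333/5 = 0.0667
  S[B,B] = ((3.1667)·(3.1667) + (2.1667)·(2.1667) + (-1.8333)·(-1.8333) + (-2.8333)·(-2.8333) + (2.1667)·(2.1667) + (-2.8333)·(-2.8333)) / 5 = 38.8333/5 = 7.7667
  S = [[4.2667, 0.0667],
 [0.0667, 7.7667]].

Step 3 — invert S. det(S) = 4.2667·7.7667 - (0.0667)² = 33.1333.
  S^{-1} = (1/det) · [[d, -b], [-b, a]] = [[0.2344, -0.002],
 [-0.002, 0.1288]].

Step 4 — quadratic form (x̄ - mu_0)^T · S^{-1} · (x̄ - mu_0):
  S^{-1} · (x̄ - mu_0) = (-0.3903, -0.0181),
  (x̄ - mu_0)^T · [...] = (-1.6667)·(-0.3903) + (-0.1667)·(-0.0181) = 0.6536.

Step 5 — scale by n: T² = 6 · 0.6536 = 3.9215.

T² ≈ 3.9215


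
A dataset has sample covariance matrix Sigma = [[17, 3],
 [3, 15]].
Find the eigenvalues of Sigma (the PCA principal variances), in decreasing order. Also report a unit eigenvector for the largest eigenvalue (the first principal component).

Step 1 — characteristic polynomial of 2×2 Sigma:
  det(Sigma - λI) = λ² - trace · λ + det = 0.
  trace = 17 + 15 = 32, det = 17·15 - (3)² = 246.
Step 2 — discriminant:
  Δ = trace² - 4·det = 1024 - 984 = 40.
Step 3 — eigenvalues:
  λ = (trace ± √Δ)/2 = (32 ± 6.3246)/2,
  λ_1 = 19.1623,  λ_2 = 12.8377.

Step 4 — unit eigenvector for λ_1: solve (Sigma - λ_1 I)v = 0. First row:
  (17 - 19.1623)·v_x + (3)·v_y = 0, i.e. (-2.1623)·v_x + (3)·v_y = 0,
  so v ∝ (b, λ_1 - a) = (3, 2.1623) = u.
  ||u|| = √((3)² + (2.1623)²) = √(13.6754) ≈ 3.698,
  v_1 = u/||u|| ≈ (0.8112, 0.5847) (||v_1|| = 1).

λ_1 = 19.1623,  λ_2 = 12.8377;  v_1 ≈ (0.8112, 0.5847)


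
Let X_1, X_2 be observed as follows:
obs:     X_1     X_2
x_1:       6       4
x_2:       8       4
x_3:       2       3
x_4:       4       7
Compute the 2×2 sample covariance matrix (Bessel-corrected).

Step 1 — column means:
  mean(X_1) = (6 + 8 + 2 + 4) / 4 = 20/4 = 5
  mean(X_2) = (4 + 4 + 3 + 7) / 4 = 18/4 = 4.5

Step 2 — sample covariance S[i,j] = (1/(n-1)) · Σ_k (x_{k,i} - mean_i) · (x_{k,j} - mean_j), with n-1 = 3.
  S[X_1,X_1] = ((1)·(1) + (3)·(3) + (-3)·(-3) + (-1)·(-1)) / 3 = 20/3 = 6.6667
  S[X_1,X_2] = ((1)·(-0.5) + (3)·(-0.5) + (-3)·(-1.5) + (-1)·(2.5)) / 3 = 0/3 = 0
  S[X_2,X_2] = ((-0.5)·(-0.5) + (-0.5)·(-0.5) + (-1.5)·(-1.5) + (2.5)·(2.5)) / 3 = 9/3 = 3

S is symmetric (S[j,i] = S[i,j]). Assembling:

S = [[6.6667, 0],
 [0, 3]]


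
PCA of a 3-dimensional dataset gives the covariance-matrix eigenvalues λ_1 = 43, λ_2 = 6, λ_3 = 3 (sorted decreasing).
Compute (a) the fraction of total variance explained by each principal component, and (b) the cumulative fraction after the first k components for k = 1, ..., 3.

Step 1 — total variance = trace(Sigma) = Σ λ_i = 43 + 6 + 3 = 52.

Step 2 — fraction explained by component i = λ_i / Σ λ:
  PC1: 43/52 = 0.8269
  PC2: 6/52 = 0.1154
  PC3: 3/52 = 0.0577

Step 3 — cumulative fraction after k components = (λ_1 + ... + λ_k) / Σ λ:
  k = 1: 43/52 = 0.8269
  k = 2: (43 + 6)/52 = 49/52 = 0.9423
  k = 3: (43 + 6 + 3)/52 = 52/52 = 1

Summary (fraction, with percent):

explained: PC1 0.8269 (82.69%), PC2 0.1154 (11.54%), PC3 0.0577 (5.77%);  cumulative: 0.8269, 0.9423, 1


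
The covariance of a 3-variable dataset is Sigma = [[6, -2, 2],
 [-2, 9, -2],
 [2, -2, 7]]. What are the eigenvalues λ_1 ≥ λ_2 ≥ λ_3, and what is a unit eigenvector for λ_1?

Step 1 — characteristic polynomial p(λ) = det(λI - Sigma) = λ³ - tr·λ² + c_1·λ - det, where tr = trace, c_1 = sum of the principal 2×2 minors, det = det(Sigma):
  tr = 6 + 9 + 7 = 22,
  c_1 = (6·9 - (-2)²) + (6·7 - (2)²) + (9·7 - (-2)²) = 50 + 38 + 59 = 147,
  det = 6·(9·7 - (-2)²) - (-2)·((-2)·7 - (-2)·(2)) + (2)·((-2)·(-2) - 9·(2)) = 6·(59) - (-2)·(-10) + (2)·(-14) = 306.
  So p(λ) = λ³ - 22λ² + 147λ - 306.
Step 2 — look for an integer root (rational root theorem: any rational root is an integer divisor of 306). Testing λ = 6:
  p(6) = 216 - 792 + 882 - 306 = 0  ✓
  Dividing out (λ - 6): p(λ) = (λ - 6)(λ² - 16λ + 51).
Step 3 — remaining eigenvalues from the quadratic λ² - 16λ + 51 = 0:
  Δ = 16² - 4·51 = 256 - 204 = 52,  λ = (16 ± √52)/2 = (16 ± 7.2111)/2 ≈ 11.6056 or 4.3944.
  Sorted: λ_1 = 11.6056,  λ_2 = 6,  λ_3 = 4.3944  (check: sum = 22 = tr ✓).

Step 4 — unit eigenvector for λ_1 ≈ 11.6056: v spans the null space of (Sigma - λ_1 I), whose rows are
  r_1 = (-5.6056, -2, 2),  r_2 = (-2, -2.6056, -2),  r_3 = (2, -2, -4.6056).
  v is orthogonal to every row, so take v ∝ r_1 × r_2 = ((-2)·(-2) - (2)·(-2.6056), (2)·(-2) - (-5.6056)·(-2), (-5.6056)·(-2.6056) - (-2)·(-2)) ≈ (9.2111, -15.2111, 10.6056).
  Let u = (9.2111, -15.2111, 10.6056).
  ||u|| = √((9.2111)² + (-15.2111)² + (10.6056)²) = √(428.6998) ≈ 20.7051,  v_1 = u/||u|| ≈ (0.4449, -0.7347, 0.5122) (||v_1|| = 1).

λ_1 = 11.6056,  λ_2 = 6,  λ_3 = 4.3944;  v_1 ≈ (0.4449, -0.7347, 0.5122)


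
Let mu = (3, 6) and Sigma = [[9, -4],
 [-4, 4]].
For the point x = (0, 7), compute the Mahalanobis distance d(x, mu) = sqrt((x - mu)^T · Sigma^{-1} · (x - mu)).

Step 1 — centre the observation: (x - mu) = (-3, 1).

Step 2 — invert Sigma. det(Sigma) = 9·4 - (-4)² = 20.
  Sigma^{-1} = (1/det) · [[d, -b], [-b, a]] = [[0.2, 0.2],
 [0.2, 0.45]].

Step 3 — form the quadratic (x - mu)^T · Sigma^{-1} · (x - mu):
  Sigma^{-1} · (x - mu) = (-0.4, -0.15).
  (x - mu)^T · [Sigma^{-1} · (x - mu)] = (-3)·(-0.4) + (1)·(-0.15) = 1.05.

Step 4 — take square root: d = √(1.05) ≈ 1.0247.

d(x, mu) = √(1.05) ≈ 1.0247


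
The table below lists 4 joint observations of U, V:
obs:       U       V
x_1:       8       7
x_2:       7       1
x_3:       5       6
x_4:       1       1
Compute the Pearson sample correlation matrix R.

Step 1 — column means:
  mean(U) = (8 + 7 + 5 + 1) / 4 = 21/4 = 5.25
  mean(V) = (7 + 1 + 6 + 1) / 4 = 15/4 = 3.75

Step 2 — sample variances and covariances s[i,j] = (1/(n-1)) · Σ_k (x_{k,i} - mean_i) · (x_{k,j} - mean_j), with n-1 = 3:
  s[U,U] = ((2.75)·(2.75) + (1.75)·(1.75) + (-0.25)·(-0.25) + (-4.25)·(-4.25)) / 3 = 28.75/3 = 9.5833
  s[U,V] = ((2.75)·(3.25) + (1.75)·(-2.75) + (-0.25)·(2.25) + (-4.25)·(-2.75)) / 3 = 15.25/3 = 5.0833
  s[V,V] = ((3.25)·(3.25) + (-2.75)·(-2.75) + (2.25)·(2.25) + (-2.75)·(-2.75)) / 3 = 30.75/3 = 10.25
  Sample standard deviations s_i = √(s[i,i]):
  s(U) = √(9.5833) = 3.0957
  s(V) = √(10.25) = 3.2016

Step 3 — r_{ij} = s_{ij} / (s_i · s_j):
  r[U,U] = 1 (diagonal).
  r[U,V] = 5.0833 / (3.0957 · 3.2016) = 5.0833 / 9.9111 = 0.5129
  r[V,V] = 1 (diagonal).

R is symmetric with unit diagonal. Assembling:

R = [[1, 0.5129],
 [0.5129, 1]]


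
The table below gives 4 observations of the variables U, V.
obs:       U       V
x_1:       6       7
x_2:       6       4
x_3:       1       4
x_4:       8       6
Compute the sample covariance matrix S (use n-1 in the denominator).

Step 1 — column means:
  mean(U) = (6 + 6 + 1 + 8) / 4 = 21/4 = 5.25
  mean(V) = (7 + 4 + 4 + 6) / 4 = 21/4 = 5.25

Step 2 — sample covariance S[i,j] = (1/(n-1)) · Σ_k (x_{k,i} - mean_i) · (x_{k,j} - mean_j), with n-1 = 3.
  S[U,U] = ((0.75)·(0.75) + (0.75)·(0.75) + (-4.25)·(-4.25) + (2.75)·(2.75)) / 3 = 26.75/3 = 8.9167
  S[U,V] = ((0.75)·(1.75) + (0.75)·(-1.25) + (-4.25)·(-1.25) + (2.75)·(0.75)) / 3 = 7.75/3 = 2.5833
  S[V,V] = ((1.75)·(1.75) + (-1.25)·(-1.25) + (-1.25)·(-1.25) + (0.75)·(0.75)) / 3 = 6.75/3 = 2.25

S is symmetric (S[j,i] = S[i,j]). Assembling:

S = [[8.9167, 2.5833],
 [2.5833, 2.25]]


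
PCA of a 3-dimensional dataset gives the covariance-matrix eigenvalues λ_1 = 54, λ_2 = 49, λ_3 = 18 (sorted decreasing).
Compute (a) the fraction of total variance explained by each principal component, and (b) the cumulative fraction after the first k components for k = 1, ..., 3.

Step 1 — total variance = trace(Sigma) = Σ λ_i = 54 + 49 + 18 = 121.

Step 2 — fraction explained by component i = λ_i / Σ λ:
  PC1: 54/121 = 0.4463
  PC2: 49/121 = 0.405
  PC3: 18/121 = 0.1488

Step 3 — cumulative fraction after k components = (λ_1 + ... + λ_k) / Σ λ:
  k = 1: 54/121 = 0.4463
  k = 2: (54 + 49)/121 = 103/121 = 0.8512
  k = 3: (54 + 49 + 18)/121 = 121/121 = 1

Summary (fraction, with percent):

explained: PC1 0.4463 (44.63%), PC2 0.405 (40.5%), PC3 0.1488 (14.88%);  cumulative: 0.4463, 0.8512, 1


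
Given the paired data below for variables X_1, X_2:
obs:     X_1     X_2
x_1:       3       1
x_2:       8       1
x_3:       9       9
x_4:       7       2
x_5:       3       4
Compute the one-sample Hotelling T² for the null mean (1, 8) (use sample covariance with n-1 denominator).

Step 1 — sample mean vector:
  mean(X_1) = (3 + 8 + 9 + 7 + 3) / 5 = 30/5 = 6
  mean(X_2) = (1 + 1 + 9 + 2 + 4) / 5 = 17/5 = 3.4
  x̄ = (6, 3.4),  deviation x̄ - mu_0 = (6, 3.4) - (1, 8) = (5, -4.6).

Step 2 — sample covariance matrix, S[i,j] = (1/(n-1)) · Σ_k (x_{k,i} - mean_i) · (x_{k,j} - mean_j), divisor n-1 = 4:
  S[X_1,X_1] = ((-3)·(-3) + (2)·(2) + (3)·(3) + (1)·(1) + (-3)·(-3)) / 4 = 32/4 = 8
  S[X_1,X_2] = ((-3)·(-2.4) + (2)·(-2.4) + (3)·(5.6) + (1)·(-1.4) + (-3)·(0.6)) / 4 = 16/4 = 4
  S[X_2,X_2] = ((-2.4)·(-2.4) + (-2.4)·(-2.4) + (5.6)·(5.6) + (-1.4)·(-1.4) + (0.6)·(0.6)) / 4 = 45.2/4 = 11.3
  S = [[8, 4],
 [4, 11.3]].

Step 3 — invert S. det(S) = 8·11.3 - (4)² = 74.4.
  S^{-1} = (1/det) · [[d, -b], [-b, a]] = [[0.1519, -0.0538],
 [-0.0538, 0.1075]].

Step 4 — quadratic form (x̄ - mu_0)^T · S^{-1} · (x̄ - mu_0):
  S^{-1} · (x̄ - mu_0) = (1.0067, -0.7634),
  (x̄ - mu_0)^T · [...] = (5)·(1.0067) + (-4.6)·(-0.7634) = 8.5454.

Step 5 — scale by n: T² = 5 · 8.5454 = 42.7272.

T² ≈ 42.7272


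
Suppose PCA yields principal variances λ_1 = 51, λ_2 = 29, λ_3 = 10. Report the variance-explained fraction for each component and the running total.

Step 1 — total variance = trace(Sigma) = Σ λ_i = 51 + 29 + 10 = 90.

Step 2 — fraction explained by component i = λ_i / Σ λ:
  PC1: 51/90 = 0.5667
  PC2: 29/90 = 0.3222
  PC3: 10/90 = 0.1111

Step 3 — cumulative fraction after k components = (λ_1 + ... + λ_k) / Σ λ:
  k = 1: 51/90 = 0.5667
  k = 2: (51 + 29)/90 = 80/90 = 0.8889
  k = 3: (51 + 29 + 10)/90 = 90/90 = 1

Summary (fraction, with percent):

explained: PC1 0.5667 (56.67%), PC2 0.3222 (32.22%), PC3 0.1111 (11.11%);  cumulative: 0.5667, 0.8889, 1


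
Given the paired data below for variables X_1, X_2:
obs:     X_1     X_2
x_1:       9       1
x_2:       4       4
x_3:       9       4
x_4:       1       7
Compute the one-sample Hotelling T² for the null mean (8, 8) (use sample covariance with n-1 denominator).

Step 1 — sample mean vector:
  mean(X_1) = (9 + 4 + 9 + 1) / 4 = 23/4 = 5.75
  mean(X_2) = (1 + 4 + 4 + 7) / 4 = 16/4 = 4
  x̄ = (5.75, 4),  deviation x̄ - mu_0 = (5.75, 4) - (8, 8) = (-2.25, -4).

Step 2 — sample covariance matrix, S[i,j] = (1/(n-1)) · Σ_k (x_{k,i} - mean_i) · (x_{k,j} - mean_j), divisor n-1 = 3:
  S[X_1,X_1] = ((3.25)·(3.25) + (-1.75)·(-1.75) + (3.25)·(3.25) + (-4.75)·(-4.75)) / 3 = 46.75/3 = 15.5833
  S[X_1,X_2] = ((3.25)·(-3) + (-1.75)·(0) + (3.25)·(0) + (-4.75)·(3)) / 3 = -24/3 = -8
  S[X_2,X_2] = ((-3)·(-3) + (0)·(0) + (0)·(0) + (3)·(3)) / 3 = 18/3 = 6
  S = [[15.5833, -8],
 [-8, 6]].

Step 3 — invert S. det(S) = 15.5833·6 - (-8)² = 29.5.
  S^{-1} = (1/det) · [[d, -b], [-b, a]] = [[0.2034, 0.2712],
 [0.2712, 0.5282]].

Step 4 — quadratic form (x̄ - mu_0)^T · S^{-1} · (x̄ - mu_0):
  S^{-1} · (x̄ - mu_0) = (-1.5424, -2.7232),
  (x̄ - mu_0)^T · [...] = (-2.25)·(-1.5424) + (-4)·(-2.7232) = 14.363.

Step 5 — scale by n: T² = 4 · 14.363 = 57.452.

T² ≈ 57.452


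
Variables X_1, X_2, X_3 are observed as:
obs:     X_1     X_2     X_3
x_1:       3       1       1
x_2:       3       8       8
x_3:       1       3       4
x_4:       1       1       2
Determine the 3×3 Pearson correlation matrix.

Step 1 — column means:
  mean(X_1) = (3 + 3 + 1 + 1) / 4 = 8/4 = 2
  mean(X_2) = (1 + 8 + 3 + 1) / 4 = 13/4 = 3.25
  mean(X_3) = (1 + 8 + 4 + 2) / 4 = 15/4 = 3.75

Step 2 — sample variances and covariances s[i,j] = (1/(n-1)) · Σ_k (x_{k,i} - mean_i) · (x_{k,j} - mean_j), with n-1 = 3:
  s[X_1,X_1] = ((1)·(1) + (1)·(1) + (-1)·(-1) + (-1)·(-1)) / 3 = 4/3 = 1.3333
  s[X_1,X_2] = ((1)·(-2.25) + (1)·(4.75) + (-1)·(-0.25) + (-1)·(-2.25)) / 3 = 5/3 = 1.6667
  s[X_1,X_3] = ((1)·(-2.75) + (1)·(4.25) + (-1)·(0.25) + (-1)·(-1.75)) / 3 = 3/3 = 1
  s[X_2,X_2] = ((-2.25)·(-2.25) + (4.75)·(4.75) + (-0.25)·(-0.25) + (-2.25)·(-2.25)) / 3 = 32.75/3 = 10.9167
  s[X_2,X_3] = ((-2.25)·(-2.75) + (4.75)·(4.25) + (-0.25)·(0.25) + (-2.25)·(-1.75)) / 3 = 30.25/3 = 10.0833
  s[X_3,X_3] = ((-2.75)·(-2.75) + (4.25)·(4.25) + (0.25)·(0.25) + (-1.75)·(-1.75)) / 3 = 28.75/3 = 9.5833
  Sample standard deviations s_i = √(s[i,i]):
  s(X_1) = √(1.3333) = 1.1547
  s(X_2) = √(10.9167) = 3.304
  s(X_3) = √(9.5833) = 3.0957

Step 3 — r_{ij} = s_{ij} / (s_i · s_j):
  r[X_1,X_1] = 1 (diagonal).
  r[X_1,X_2] = 1.6667 / (1.1547 · 3.304) = 1.6667 / 3.8152 = 0.4369
  r[X_1,X_3] = 1 / (1.1547 · 3.0957) = 1 / 3.5746 = 0.2798
  r[X_2,X_2] = 1 (diagonal).
  r[X_2,X_3] = 10.0833 / (3.304 · 3.0957) = 10.0833 / 10.2283 = 0.9858
  r[X_3,X_3] = 1 (diagonal).

R is symmetric with unit diagonal. Assembling:

R = [[1, 0.4369, 0.2798],
 [0.4369, 1, 0.9858],
 [0.2798, 0.9858, 1]]


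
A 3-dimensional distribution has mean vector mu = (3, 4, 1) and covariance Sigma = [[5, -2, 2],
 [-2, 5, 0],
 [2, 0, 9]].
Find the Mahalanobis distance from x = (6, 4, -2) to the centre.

Step 1 — centre the observation: (x - mu) = (3, 0, -3).

Step 2 — invert Sigma (cofactor / det for 3×3, or solve directly):
  Sigma^{-1} = [[0.2663, 0.1065, -0.0592],
 [0.1065, 0.2426, -0.0237],
 [-0.0592, -0.0237, 0.1243]].

Step 3 — form the quadratic (x - mu)^T · Sigma^{-1} · (x - mu):
  Sigma^{-1} · (x - mu) = (0.9763, 0.3905, -0.5503).
  (x - mu)^T · [Sigma^{-1} · (x - mu)] = (3)·(0.9763) + (0)·(0.3905) + (-3)·(-0.5503) = 4.5799.

Step 4 — take square root: d = √(4.5799) ≈ 2.1401.

d(x, mu) = √(4.5799) ≈ 2.1401


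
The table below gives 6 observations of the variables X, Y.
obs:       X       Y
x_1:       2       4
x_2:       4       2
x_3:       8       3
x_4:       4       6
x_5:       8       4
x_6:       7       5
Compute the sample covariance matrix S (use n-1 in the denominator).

Step 1 — column means:
  mean(X) = (2 + 4 + 8 + 4 + 8 + 7) / 6 = 33/6 = 5.5
  mean(Y) = (4 + 2 + 3 + 6 + 4 + 5) / 6 = 24/6 = 4

Step 2 — sample covariance S[i,j] = (1/(n-1)) · Σ_k (x_{k,i} - mean_i) · (x_{k,j} - mean_j), with n-1 = 5.
  S[X,X] = ((-3.5)·(-3.5) + (-1.5)·(-1.5) + (2.5)·(2.5) + (-1.5)·(-1.5) + (2.5)·(2.5) + (1.5)·(1.5)) / 5 = 31.5/5 = 6.3
  S[X,Y] = ((-3.5)·(0) + (-1.5)·(-2) + (2.5)·(-1) + (-1.5)·(2) + (2.5)·(0) + (1.5)·(1)) / 5 = -1/5 = -0.2
  S[Y,Y] = ((0)·(0) + (-2)·(-2) + (-1)·(-1) + (2)·(2) + (0)·(0) + (1)·(1)) / 5 = 10/5 = 2

S is symmetric (S[j,i] = S[i,j]). Assembling:

S = [[6.3, -0.2],
 [-0.2, 2]]


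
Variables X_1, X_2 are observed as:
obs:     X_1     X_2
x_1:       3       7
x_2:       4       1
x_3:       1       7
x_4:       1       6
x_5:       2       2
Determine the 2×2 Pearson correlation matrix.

Step 1 — column means:
  mean(X_1) = (3 + 4 + 1 + 1 + 2) / 5 = 11/5 = 2.2
  mean(X_2) = (7 + 1 + 7 + 6 + 2) / 5 = 23/5 = 4.6

Step 2 — sample variances and covariances s[i,j] = (1/(n-1)) · Σ_k (x_{k,i} - mean_i) · (x_{k,j} - mean_j), with n-1 = 4:
  s[X_1,X_1] = ((0.8)·(0.8) + (1.8)·(1.8) + (-1.2)·(-1.2) + (-1.2)·(-1.2) + (-0.2)·(-0.2)) / 4 = 6.8/4 = 1.7
  s[X_1,X_2] = ((0.8)·(2.4) + (1.8)·(-3.6) + (-1.2)·(2.4) + (-1.2)·(1.4) + (-0.2)·(-2.6)) / 4 = -8.6/4 = -2.15
  s[X_2,X_2] = ((2.4)·(2.4) + (-3.6)·(-3.6) + (2.4)·(2.4) + (1.4)·(1.4) + (-2.6)·(-2.6)) / 4 = 33.2/4 = 8.3
  Sample standard deviations s_i = √(s[i,i]):
  s(X_1) = √(1.7) = 1.3038
  s(X_2) = √(8.3) = 2.881

Step 3 — r_{ij} = s_{ij} / (s_i · s_j):
  r[X_1,X_1] = 1 (diagonal).
  r[X_1,X_2] = -2.15 / (1.3038 · 2.881) = -2.15 / 3.7563 = -0.5724
  r[X_2,X_2] = 1 (diagonal).

R is symmetric with unit diagonal. Assembling:

R = [[1, -0.5724],
 [-0.5724, 1]]


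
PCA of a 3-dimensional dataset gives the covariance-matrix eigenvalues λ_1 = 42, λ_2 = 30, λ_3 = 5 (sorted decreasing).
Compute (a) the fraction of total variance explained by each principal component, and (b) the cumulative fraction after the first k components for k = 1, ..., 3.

Step 1 — total variance = trace(Sigma) = Σ λ_i = 42 + 30 + 5 = 77.

Step 2 — fraction explained by component i = λ_i / Σ λ:
  PC1: 42/77 = 0.5455
  PC2: 30/77 = 0.3896
  PC3: 5/77 = 0.0649

Step 3 — cumulative fraction after k components = (λ_1 + ... + λ_k) / Σ λ:
  k = 1: 42/77 = 0.5455
  k = 2: (42 + 30)/77 = 72/77 = 0.9351
  k = 3: (42 + 30 + 5)/77 = 77/77 = 1

Summary (fraction, with percent):

explained: PC1 0.5455 (54.55%), PC2 0.3896 (38.96%), PC3 0.0649 (6.49%);  cumulative: 0.5455, 0.9351, 1


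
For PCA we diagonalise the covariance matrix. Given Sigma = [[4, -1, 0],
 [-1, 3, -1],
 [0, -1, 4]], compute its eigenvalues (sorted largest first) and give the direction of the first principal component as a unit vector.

Step 1 — characteristic polynomial p(λ) = det(λI - Sigma) = λ³ - tr·λ² + c_1·λ - det, where tr = trace, c_1 = sum of the principal 2×2 minors, det = det(Sigma):
  tr = 4 + 3 + 4 = 11,
  c_1 = (4·3 - (-1)²) + (4·4 - (0)²) + (3·4 - (-1)²) = 11 + 16 + 11 = 38,
  det = 4·(3·4 - (-1)²) - (-1)·((-1)·4 - (-1)·(0)) + (0)·((-1)·(-1) - 3·(0)) = 4·(11) - (-1)·(-4) + (0)·(1) = 40.
  So p(λ) = λ³ - 11λ² + 38λ - 40.
Step 2 — look for an integer root (rational root theorem: any rational root is an integer divisor of 40). Testing λ = 2:
  p(2) = 8 - 44 + 76 - 40 = 0  ✓
  Dividing out (λ - 2): p(λ) = (λ - 2)(λ² - 9λ + 20).
Step 3 — remaining eigenvalues from the quadratic λ² - 9λ + 20 = 0:
  Δ = 9² - 4·20 = 81 - 80 = 1,  λ = (9 ± √1)/2 = (9 ± 1)/2 = 5 or 4.
  Sorted: λ_1 = 5,  λ_2 = 4,  λ_3 = 2  (check: sum = 11 = tr ✓).

Step 4 — unit eigenvector for λ_1 = 5: v spans the null space of (Sigma - λ_1 I), whose rows are
  r_1 = (-1, -1, 0),  r_2 = (-1, -2, -1),  r_3 = (0, -1, -1).
  v is orthogonal to every row, so take v ∝ r_1 × r_2 = ((-1)·(-1) - (0)·(-2), (0)·(-1) - (-1)·(-1), (-1)·(-2) - (-1)·(-1)) = (1, -1, 1).
  Let u = (1, -1, 1).
  ||u|| = √((1)² + (-1)² + (1)²) = √(3) ≈ 1.7321,  v_1 = u/||u|| ≈ (0.5774, -0.5774, 0.5774) (||v_1|| = 1).

λ_1 = 5,  λ_2 = 4,  λ_3 = 2;  v_1 ≈ (0.5774, -0.5774, 0.5774)


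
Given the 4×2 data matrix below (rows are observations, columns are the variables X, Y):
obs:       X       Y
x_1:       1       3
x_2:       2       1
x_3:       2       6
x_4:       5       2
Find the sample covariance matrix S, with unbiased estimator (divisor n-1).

Step 1 — column means:
  mean(X) = (1 + 2 + 2 + 5) / 4 = 10/4 = 2.5
  mean(Y) = (3 + 1 + 6 + 2) / 4 = 12/4 = 3

Step 2 — sample covariance S[i,j] = (1/(n-1)) · Σ_k (x_{k,i} - mean_i) · (x_{k,j} - mean_j), with n-1 = 3.
  S[X,X] = ((-1.5)·(-1.5) + (-0.5)·(-0.5) + (-0.5)·(-0.5) + (2.5)·(2.5)) / 3 = 9/3 = 3
  S[X,Y] = ((-1.5)·(0) + (-0.5)·(-2) + (-0.5)·(3) + (2.5)·(-1)) / 3 = -3/3 = -1
  S[Y,Y] = ((0)·(0) + (-2)·(-2) + (3)·(3) + (-1)·(-1)) / 3 = 14/3 = 4.6667

S is symmetric (S[j,i] = S[i,j]). Assembling:

S = [[3, -1],
 [-1, 4.6667]]


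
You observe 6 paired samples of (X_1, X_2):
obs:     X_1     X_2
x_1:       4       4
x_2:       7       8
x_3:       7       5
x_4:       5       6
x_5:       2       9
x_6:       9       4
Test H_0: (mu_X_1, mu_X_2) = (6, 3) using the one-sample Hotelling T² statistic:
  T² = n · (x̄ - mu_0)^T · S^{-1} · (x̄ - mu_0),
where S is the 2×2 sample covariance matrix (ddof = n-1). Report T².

Step 1 — sample mean vector:
  mean(X_1) = (4 + 7 + 7 + 5 + 2 + 9) / 6 = 34/6 = 5.6667
  mean(X_2) = (4 + 8 + 5 + 6 + 9 + 4) / 6 = 36/6 = 6
  x̄ = (5.6667, 6),  deviation x̄ - mu_0 = (5.6667, 6) - (6, 3) = (-0.3333, 3).

Step 2 — sample covariance matrix, S[i,j] = (1/(n-1)) · Σ_k (x_{k,i} - mean_i) · (x_{k,j} - mean_j), divisor n-1 = 5:
  S[X_1,X_1] = ((-1.6667)·(-1.6667) + (1.3333)·(1.3333) + (1.3333)·(1.3333) + (-0.6667)·(-0.6667) + (-3.6667)·(-3.6667) + (3.3333)·(3.3333)) / 5 = 31.3333/5 = 6.2667
  S[X_1,X_2] = ((-1.6667)·(-2) + (1.3333)·(2) + (1.3333)·(-1) + (-0.6667)·(0) + (-3.6667)·(3) + (3.3333)·(-2)) / 5 = -13/5 = -2.6
  S[X_2,X_2] = ((-2)·(-2) + (2)·(2) + (-1)·(-1) + (0)·(0) + (3)·(3) + (-2)·(-2)) / 5 = 22/5 = 4.4
  S = [[6.2667, -2.6],
 [-2.6, 4.4]].

Step 3 — invert S. det(S) = 6.2667·4.4 - (-2.6)² = 20.8133.
  S^{-1} = (1/det) · [[d, -b], [-b, a]] = [[0.2114, 0.1249],
 [0.1249, 0.3011]].

Step 4 — quadratic form (x̄ - mu_0)^T · S^{-1} · (x̄ - mu_0):
  S^{-1} · (x̄ - mu_0) = (0.3043, 0.8616),
  (x̄ - mu_0)^T · [...] = (-0.3333)·(0.3043) + (3)·(0.8616) = 2.4835.

Step 5 — scale by n: T² = 6 · 2.4835 = 14.9007.

T² ≈ 14.9007


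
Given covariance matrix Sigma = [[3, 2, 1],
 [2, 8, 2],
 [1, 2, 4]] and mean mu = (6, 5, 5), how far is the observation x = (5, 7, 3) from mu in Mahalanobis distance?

Step 1 — centre the observation: (x - mu) = (-1, 2, -2).

Step 2 — invert Sigma (cofactor / det for 3×3, or solve directly):
  Sigma^{-1} = [[0.4118, -0.0882, -0.0588],
 [-0.0882, 0.1618, -0.0588],
 [-0.0588, -0.0588, 0.2941]].

Step 3 — form the quadratic (x - mu)^T · Sigma^{-1} · (x - mu):
  Sigma^{-1} · (x - mu) = (-0.4706, 0.5294, -0.6471).
  (x - mu)^T · [Sigma^{-1} · (x - mu)] = (-1)·(-0.4706) + (2)·(0.5294) + (-2)·(-0.6471) = 2.8235.

Step 4 — take square root: d = √(2.8235) ≈ 1.6803.

d(x, mu) = √(2.8235) ≈ 1.6803


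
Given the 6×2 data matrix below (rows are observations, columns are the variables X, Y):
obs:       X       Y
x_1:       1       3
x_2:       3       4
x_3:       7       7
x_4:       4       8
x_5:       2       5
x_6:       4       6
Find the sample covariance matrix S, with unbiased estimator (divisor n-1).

Step 1 — column means:
  mean(X) = (1 + 3 + 7 + 4 + 2 + 4) / 6 = 21/6 = 3.5
  mean(Y) = (3 + 4 + 7 + 8 + 5 + 6) / 6 = 33/6 = 5.5

Step 2 — sample covariance S[i,j] = (1/(n-1)) · Σ_k (x_{k,i} - mean_i) · (x_{k,j} - mean_j), with n-1 = 5.
  S[X,X] = ((-2.5)·(-2.5) + (-0.5)·(-0.5) + (3.5)·(3.5) + (0.5)·(0.5) + (-1.5)·(-1.5) + (0.5)·(0.5)) / 5 = 21.5/5 = 4.3
  S[X,Y] = ((-2.5)·(-2.5) + (-0.5)·(-1.5) + (3.5)·(1.5) + (0.5)·(2.5) + (-1.5)·(-0.5) + (0.5)·(0.5)) / 5 = 14.5/5 = 2.9
  S[Y,Y] = ((-2.5)·(-2.5) + (-1.5)·(-1.5) + (1.5)·(1.5) + (2.5)·(2.5) + (-0.5)·(-0.5) + (0.5)·(0.5)) / 5 = 17.5/5 = 3.5

S is symmetric (S[j,i] = S[i,j]). Assembling:

S = [[4.3, 2.9],
 [2.9, 3.5]]


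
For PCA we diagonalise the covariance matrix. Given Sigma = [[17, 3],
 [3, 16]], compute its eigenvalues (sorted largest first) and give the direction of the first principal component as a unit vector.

Step 1 — characteristic polynomial of 2×2 Sigma:
  det(Sigma - λI) = λ² - trace · λ + det = 0.
  trace = 17 + 16 = 33, det = 17·16 - (3)² = 263.
Step 2 — discriminant:
  Δ = trace² - 4·det = 1089 - 1052 = 37.
Step 3 — eigenvalues:
  λ = (trace ± √Δ)/2 = (33 ± 6.0828)/2,
  λ_1 = 19.5414,  λ_2 = 13.4586.

Step 4 — unit eigenvector for λ_1: solve (Sigma - λ_1 I)v = 0. First row:
  (17 - 19.5414)·v_x + (3)·v_y = 0, i.e. (-2.5414)·v_x + (3)·v_y = 0,
  so v ∝ (b, λ_1 - a) = (3, 2.5414) = u.
  ||u|| = √((3)² + (2.5414)²) = √(15.4586) ≈ 3.9317,
  v_1 = u/||u|| ≈ (0.763, 0.6464) (||v_1|| = 1).

λ_1 = 19.5414,  λ_2 = 13.4586;  v_1 ≈ (0.763, 0.6464)


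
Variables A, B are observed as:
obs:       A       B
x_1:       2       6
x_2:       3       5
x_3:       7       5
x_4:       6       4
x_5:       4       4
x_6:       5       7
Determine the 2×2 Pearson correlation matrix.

Step 1 — column means:
  mean(A) = (2 + 3 + 7 + 6 + 4 + 5) / 6 = 27/6 = 4.5
  mean(B) = (6 + 5 + 5 + 4 + 4 + 7) / 6 = 31/6 = 5.1667

Step 2 — sample variances and covariances s[i,j] = (1/(n-1)) · Σ_k (x_{k,i} - mean_i) · (x_{k,j} - mean_j), with n-1 = 5:
  s[A,A] = ((-2.5)·(-2.5) + (-1.5)·(-1.5) + (2.5)·(2.5) + (1.5)·(1.5) + (-0.5)·(-0.5) + (0.5)·(0.5)) / 5 = 17.5/5 = 3.5
  s[A,B] = ((-2.5)·(0.8333) + (-1.5)·(-0.1667) + (2.5)·(-0.1667) + (1.5)·(-1.1667) + (-0.5)·(-1.1667) + (0.5)·(1.8333)) / 5 = -2.5/5 = -0.5
  s[B,B] = ((0.8333)·(0.8333) + (-0.1667)·(-0.1667) + (-0.1667)·(-0.1667) + (-1.1667)·(-1.1667) + (-1.1667)·(-1.1667) + (1.8333)·(1.8333)) / 5 = 6.8333/5 = 1.3667
  Sample standard deviations s_i = √(s[i,i]):
  s(A) = √(3.5) = 1.8708
  s(B) = √(1.3667) = 1.169

Step 3 — r_{ij} = s_{ij} / (s_i · s_j):
  r[A,A] = 1 (diagonal).
  r[A,B] = -0.5 / (1.8708 · 1.169) = -0.5 / 2.1871 = -0.2286
  r[B,B] = 1 (diagonal).

R is symmetric with unit diagonal. Assembling:

R = [[1, -0.2286],
 [-0.2286, 1]]


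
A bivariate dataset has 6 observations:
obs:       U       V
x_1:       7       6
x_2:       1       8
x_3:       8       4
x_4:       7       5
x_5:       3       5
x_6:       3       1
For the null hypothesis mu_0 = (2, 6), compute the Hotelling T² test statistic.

Step 1 — sample mean vector:
  mean(U) = (7 + 1 + 8 + 7 + 3 + 3) / 6 = 29/6 = 4.8333
  mean(V) = (6 + 8 + 4 + 5 + 5 + 1) / 6 = 29/6 = 4.8333
  x̄ = (4.8333, 4.8333),  deviation x̄ - mu_0 = (4.8333, 4.8333) - (2, 6) = (2.8333, -1.1667).

Step 2 — sample covariance matrix, S[i,j] = (1/(n-1)) · Σ_k (x_{k,i} - mean_i) · (x_{k,j} - mean_j), divisor n-1 = 5:
  S[U,U] = ((2.1667)·(2.1667) + (-3.8333)·(-3.8333) + (3.1667)·(3.1667) + (2.1667)·(2.1667) + (-1.8333)·(-1.8333) + (-1.8333)·(-1.8333)) / 5 = 40.8333/5 = 8.1667
  S[U,V] = ((2.1667)·(1.1667) + (-3.8333)·(3.1667) + (3.1667)·(-0.8333) + (2.1667)·(0.1667) + (-1.8333)·(0.1667) + (-1.8333)·(-3.8333)) / 5 = -5.1667/5 = -1.0333
  S[V,V] = ((1.1667)·(1.1667) + (3.1667)·(3.1667) + (-0.8333)·(-0.8333) + (0.1667)·(0.1667) + (0.1667)·(0.1667) + (-3.8333)·(-3.8333)) / 5 = 26.8333/5 = 5.3667
  S = [[8.1667, -1.0333],
 [-1.0333, 5.3667]].

Step 3 — invert S. det(S) = 8.1667·5.3667 - (-1.0333)² = 42.76.
  S^{-1} = (1/det) · [[d, -b], [-b, a]] = [[0.1255, 0.0242],
 [0.0242, 0.191]].

Step 4 — quadratic form (x̄ - mu_0)^T · S^{-1} · (x̄ - mu_0):
  S^{-1} · (x̄ - mu_0) = (0.3274, -0.1543),
  (x̄ - mu_0)^T · [...] = (2.8333)·(0.3274) + (-1.1667)·(-0.1543) = 1.1077.

Step 5 — scale by n: T² = 6 · 1.1077 = 6.6464.

T² ≈ 6.6464


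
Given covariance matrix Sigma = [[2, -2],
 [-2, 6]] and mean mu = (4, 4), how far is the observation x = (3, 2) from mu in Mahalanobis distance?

Step 1 — centre the observation: (x - mu) = (-1, -2).

Step 2 — invert Sigma. det(Sigma) = 2·6 - (-2)² = 8.
  Sigma^{-1} = (1/det) · [[d, -b], [-b, a]] = [[0.75, 0.25],
 [0.25, 0.25]].

Step 3 — form the quadratic (x - mu)^T · Sigma^{-1} · (x - mu):
  Sigma^{-1} · (x - mu) = (-1.25, -0.75).
  (x - mu)^T · [Sigma^{-1} · (x - mu)] = (-1)·(-1.25) + (-2)·(-0.75) = 2.75.

Step 4 — take square root: d = √(2.75) ≈ 1.6583.

d(x, mu) = √(2.75) ≈ 1.6583


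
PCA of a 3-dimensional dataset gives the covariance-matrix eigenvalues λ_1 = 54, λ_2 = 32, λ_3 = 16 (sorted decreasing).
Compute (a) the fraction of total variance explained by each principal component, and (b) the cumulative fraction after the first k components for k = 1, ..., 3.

Step 1 — total variance = trace(Sigma) = Σ λ_i = 54 + 32 + 16 = 102.

Step 2 — fraction explained by component i = λ_i / Σ λ:
  PC1: 54/102 = 0.5294
  PC2: 32/102 = 0.3137
  PC3: 16/102 = 0.1569

Step 3 — cumulative fraction after k components = (λ_1 + ... + λ_k) / Σ λ:
  k = 1: 54/102 = 0.5294
  k = 2: (54 + 32)/102 = 86/102 = 0.8431
  k = 3: (54 + 32 + 16)/102 = 102/102 = 1

Summary (fraction, with percent):

explained: PC1 0.5294 (52.94%), PC2 0.3137 (31.37%), PC3 0.1569 (15.69%);  cumulative: 0.5294, 0.8431, 1


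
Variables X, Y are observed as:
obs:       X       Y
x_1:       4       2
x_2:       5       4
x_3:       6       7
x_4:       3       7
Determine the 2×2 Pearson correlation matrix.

Step 1 — column means:
  mean(X) = (4 + 5 + 6 + 3) / 4 = 18/4 = 4.5
  mean(Y) = (2 + 4 + 7 + 7) / 4 = 20/4 = 5

Step 2 — sample variances and covariances s[i,j] = (1/(n-1)) · Σ_k (x_{k,i} - mean_i) · (x_{k,j} - mean_j), with n-1 = 3:
  s[X,X] = ((-0.5)·(-0.5) + (0.5)·(0.5) + (1.5)·(1.5) + (-1.5)·(-1.5)) / 3 = 5/3 = 1.6667
  s[X,Y] = ((-0.5)·(-3) + (0.5)·(-1) + (1.5)·(2) + (-1.5)·(2)) / 3 = 1/3 = 0.3333
  s[Y,Y] = ((-3)·(-3) + (-1)·(-1) + (2)·(2) + (2)·(2)) / 3 = 18/3 = 6
  Sample standard deviations s_i = √(s[i,i]):
  s(X) = √(1.6667) = 1.291
  s(Y) = √(6) = 2.4495

Step 3 — r_{ij} = s_{ij} / (s_i · s_j):
  r[X,X] = 1 (diagonal).
  r[X,Y] = 0.3333 / (1.291 · 2.4495) = 0.3333 / 3.1623 = 0.1054
  r[Y,Y] = 1 (diagonal).

R is symmetric with unit diagonal. Assembling:

R = [[1, 0.1054],
 [0.1054, 1]]


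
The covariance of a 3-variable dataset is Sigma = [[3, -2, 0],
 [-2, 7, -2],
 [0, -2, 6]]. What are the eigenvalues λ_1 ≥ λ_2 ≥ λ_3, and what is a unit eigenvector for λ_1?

Step 1 — characteristic polynomial p(λ) = det(λI - Sigma) = λ³ - tr·λ² + c_1·λ - det, where tr = trace, c_1 = sum of the principal 2×2 minors, det = det(Sigma):
  tr = 3 + 7 + 6 = 16,
  c_1 = (3·7 - (-2)²) + (3·6 - (0)²) + (7·6 - (-2)²) = 17 + 18 + 38 = 73,
  det = 3·(7·6 - (-2)²) - (-2)·((-2)·6 - (-2)·(0)) + (0)·((-2)·(-2) - 7·(0)) = 3·(38) - (-2)·(-12) + (0)·(4) = 90.
  So p(λ) = λ³ - 16λ² + 73λ - 90.
Step 2 — look for an integer root (rational root theorem: any rational root is an integer divisor of 90). Testing λ = 2:
  p(2) = 8 - 64 + 146 - 90 = 0  ✓
  Dividing out (λ - 2): p(λ) = (λ - 2)(λ² - 14λ + 45).
Step 3 — remaining eigenvalues from the quadratic λ² - 14λ + 45 = 0:
  Δ = 14² - 4·45 = 196 - 180 = 16,  λ = (14 ± √16)/2 = (14 ± 4)/2 = 9 or 5.
  Sorted: λ_1 = 9,  λ_2 = 5,  λ_3 = 2  (check: sum = 16 = tr ✓).

Step 4 — unit eigenvector for λ_1 = 9: v spans the null space of (Sigma - λ_1 I), whose rows are
  r_1 = (-6, -2, 0),  r_2 = (-2, -2, -2),  r_3 = (0, -2, -3).
  v is orthogonal to every row, so take v ∝ r_1 × r_2 = ((-2)·(-2) - (0)·(-2), (0)·(-2) - (-6)·(-2), (-6)·(-2) - (-2)·(-2)) = (4, -12, 8).
  Rescale (divide by 4): u = (1, -3, 2).
  ||u|| = √((1)² + (-3)² + (2)²) = √(14) ≈ 3.7417,  v_1 = u/||u|| ≈ (0.2673, -0.8018, 0.5345) (||v_1|| = 1).

λ_1 = 9,  λ_2 = 5,  λ_3 = 2;  v_1 ≈ (0.2673, -0.8018, 0.5345)


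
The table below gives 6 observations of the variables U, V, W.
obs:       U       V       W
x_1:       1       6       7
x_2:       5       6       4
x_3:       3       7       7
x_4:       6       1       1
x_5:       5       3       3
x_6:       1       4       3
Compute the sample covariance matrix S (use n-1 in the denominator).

Step 1 — column means:
  mean(U) = (1 + 5 + 3 + 6 + 5 + 1) / 6 = 21/6 = 3.5
  mean(V) = (6 + 6 + 7 + 1 + 3 + 4) / 6 = 27/6 = 4.5
  mean(W) = (7 + 4 + 7 + 1 + 3 + 3) / 6 = 25/6 = 4.1667

Step 2 — sample covariance S[i,j] = (1/(n-1)) · Σ_k (x_{k,i} - mean_i) · (x_{k,j} - mean_j), with n-1 = 5.
  S[U,U] = ((-2.5)·(-2.5) + (1.5)·(1.5) + (-0.5)·(-0.5) + (2.5)·(2.5) + (1.5)·(1.5) + (-2.5)·(-2.5)) / 5 = 23.5/5 = 4.7
  S[U,V] = ((-2.5)·(1.5) + (1.5)·(1.5) + (-0.5)·(2.5) + (2.5)·(-3.5) + (1.5)·(-1.5) + (-2.5)·(-0.5)) / 5 = -12.5/5 = -2.5
  S[U,W] = ((-2.5)·(2.8333) + (1.5)·(-0.1667) + (-0.5)·(2.8333) + (2.5)·(-3.1667) + (1.5)·(-1.1667) + (-2.5)·(-1.1667)) / 5 = -15.5/5 = -3.1
  S[V,V] = ((1.5)·(1.5) + (1.5)·(1.5) + (2.5)·(2.5) + (-3.5)·(-3.5) + (-1.5)·(-1.5) + (-0.5)·(-0.5)) / 5 = 25.5/5 = 5.1
  S[V,W] = ((1.5)·(2.8333) + (1.5)·(-0.1667) + (2.5)·(2.8333) + (-3.5)·(-3.1667) + (-1.5)·(-1.1667) + (-0.5)·(-1.1667)) / 5 = 24.5/5 = 4.9
  S[W,W] = ((2.8333)·(2.8333) + (-0.1667)·(-0.1667) + (2.8333)·(2.8333) + (-3.1667)·(-3.1667) + (-1.1667)·(-1.1667) + (-1.1667)·(-1.1667)) / 5 = 28.8333/5 = 5.7667

S is symmetric (S[j,i] = S[i,j]). Assembling:

S = [[4.7, -2.5, -3.1],
 [-2.5, 5.1, 4.9],
 [-3.1, 4.9, 5.7667]]


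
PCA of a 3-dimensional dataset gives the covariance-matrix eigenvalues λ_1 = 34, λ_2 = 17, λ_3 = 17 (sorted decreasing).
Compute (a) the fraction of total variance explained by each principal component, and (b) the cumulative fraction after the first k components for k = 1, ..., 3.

Step 1 — total variance = trace(Sigma) = Σ λ_i = 34 + 17 + 17 = 68.

Step 2 — fraction explained by component i = λ_i / Σ λ:
  PC1: 34/68 = 0.5
  PC2: 17/68 = 0.25
  PC3: 17/68 = 0.25

Step 3 — cumulative fraction after k components = (λ_1 + ... + λ_k) / Σ λ:
  k = 1: 34/68 = 0.5
  k = 2: (34 + 17)/68 = 51/68 = 0.75
  k = 3: (34 + 17 + 17)/68 = 68/68 = 1

Summary (fraction, with percent):

explained: PC1 0.5 (50%), PC2 0.25 (25%), PC3 0.25 (25%);  cumulative: 0.5, 0.75, 1


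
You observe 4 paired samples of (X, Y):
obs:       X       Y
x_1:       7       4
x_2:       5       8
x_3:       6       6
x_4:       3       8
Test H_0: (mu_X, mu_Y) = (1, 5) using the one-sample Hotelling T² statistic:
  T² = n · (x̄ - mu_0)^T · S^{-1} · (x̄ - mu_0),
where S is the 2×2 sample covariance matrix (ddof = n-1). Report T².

Step 1 — sample mean vector:
  mean(X) = (7 + 5 + 6 + 3) / 4 = 21/4 = 5.25
  mean(Y) = (4 + 8 + 6 + 8) / 4 = 26/4 = 6.5
  x̄ = (5.25, 6.5),  deviation x̄ - mu_0 = (5.25, 6.5) - (1, 5) = (4.25, 1.5).

Step 2 — sample covariance matrix, S[i,j] = (1/(n-1)) · Σ_k (x_{k,i} - mean_i) · (x_{k,j} - mean_j), divisor n-1 = 3:
  S[X,X] = ((1.75)·(1.75) + (-0.25)·(-0.25) + (0.75)·(0.75) + (-2.25)·(-2.25)) / 3 = 8.75/3 = 2.9167
  S[X,Y] = ((1.75)·(-2.5) + (-0.25)·(1.5) + (0.75)·(-0.5) + (-2.25)·(1.5)) / 3 = -8.5/3 = -2.8333
  S[Y,Y] = ((-2.5)·(-2.5) + (1.5)·(1.5) + (-0.5)·(-0.5) + (1.5)·(1.5)) / 3 = 11/3 = 3.6667
  S = [[2.9167, -2.8333],
 [-2.8333, 3.6667]].

Step 3 — invert S. det(S) = 2.9167·3.6667 - (-2.8333)² = 2.6667.
  S^{-1} = (1/det) · [[d, -b], [-b, a]] = [[1.375, 1.0625],
 [1.0625, 1.0937]].

Step 4 — quadratic form (x̄ - mu_0)^T · S^{-1} · (x̄ - mu_0):
  S^{-1} · (x̄ - mu_0) = (7.4375, 6.1562),
  (x̄ - mu_0)^T · [...] = (4.25)·(7.4375) + (1.5)·(6.1562) = 40.8437.

Step 5 — scale by n: T² = 4 · 40.8437 = 163.375.

T² ≈ 163.375


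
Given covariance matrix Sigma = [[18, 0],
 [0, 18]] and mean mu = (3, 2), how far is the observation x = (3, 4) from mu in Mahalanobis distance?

Step 1 — centre the observation: (x - mu) = (0, 2).

Step 2 — invert Sigma. det(Sigma) = 18·18 - (0)² = 324.
  Sigma^{-1} = (1/det) · [[d, -b], [-b, a]] = [[0.0556, 0],
 [0, 0.0556]].

Step 3 — form the quadratic (x - mu)^T · Sigma^{-1} · (x - mu):
  Sigma^{-1} · (x - mu) = (0, 0.1111).
  (x - mu)^T · [Sigma^{-1} · (x - mu)] = (0)·(0) + (2)·(0.1111) = 0.2222.

Step 4 — take square root: d = √(0.2222) ≈ 0.4714.

d(x, mu) = √(0.2222) ≈ 0.4714


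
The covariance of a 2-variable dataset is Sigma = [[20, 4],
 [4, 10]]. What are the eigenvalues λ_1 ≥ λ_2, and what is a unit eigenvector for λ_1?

Step 1 — characteristic polynomial of 2×2 Sigma:
  det(Sigma - λI) = λ² - trace · λ + det = 0.
  trace = 20 + 10 = 30, det = 20·10 - (4)² = 184.
Step 2 — discriminant:
  Δ = trace² - 4·det = 900 - 736 = 164.
Step 3 — eigenvalues:
  λ = (trace ± √Δ)/2 = (30 ± 12.8062)/2,
  λ_1 = 21.4031,  λ_2 = 8.5969.

Step 4 — unit eigenvector for λ_1: solve (Sigma - λ_1 I)v = 0. First row:
  (20 - 21.4031)·v_x + (4)·v_y = 0, i.e. (-1.4031)·v_x + (4)·v_y = 0,
  so v ∝ (b, λ_1 - a) = (4, 1.4031) = u.
  ||u|| = √((4)² + (1.4031)²) = √(17.9688) ≈ 4.239,
  v_1 = u/||u|| ≈ (0.9436, 0.331) (||v_1|| = 1).

λ_1 = 21.4031,  λ_2 = 8.5969;  v_1 ≈ (0.9436, 0.331)


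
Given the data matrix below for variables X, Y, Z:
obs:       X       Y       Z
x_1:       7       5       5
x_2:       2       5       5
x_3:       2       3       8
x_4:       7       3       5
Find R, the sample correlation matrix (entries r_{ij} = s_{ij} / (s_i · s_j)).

Step 1 — column means:
  mean(X) = (7 + 2 + 2 + 7) / 4 = 18/4 = 4.5
  mean(Y) = (5 + 5 + 3 + 3) / 4 = 16/4 = 4
  mean(Z) = (5 + 5 + 8 + 5) / 4 = 23/4 = 5.75

Step 2 — sample variances and covariances s[i,j] = (1/(n-1)) · Σ_k (x_{k,i} - mean_i) · (x_{k,j} - mean_j), with n-1 = 3:
  s[X,X] = ((2.5)·(2.5) + (-2.5)·(-2.5) + (-2.5)·(-2.5) + (2.5)·(2.5)) / 3 = 25/3 = 8.3333
  s[X,Y] = ((2.5)·(1) + (-2.5)·(1) + (-2.5)·(-1) + (2.5)·(-1)) / 3 = 0/3 = 0
  s[X,Z] = ((2.5)·(-0.75) + (-2.5)·(-0.75) + (-2.5)·(2.25) + (2.5)·(-0.75)) / 3 = -7.5/3 = -2.5
  s[Y,Y] = ((1)·(1) + (1)·(1) + (-1)·(-1) + (-1)·(-1)) / 3 = 4/3 = 1.3333
  s[Y,Z] = ((1)·(-0.75) + (1)·(-0.75) + (-1)·(2.25) + (-1)·(-0.75)) / 3 = -3/3 = -1
  s[Z,Z] = ((-0.75)·(-0.75) + (-0.75)·(-0.75) + (2.25)·(2.25) + (-0.75)·(-0.75)) / 3 = 6.75/3 = 2.25
  Sample standard deviations s_i = √(s[i,i]):
  s(X) = √(8.3333) = 2.8868
  s(Y) = √(1.3333) = 1.1547
  s(Z) = √(2.25) = 1.5

Step 3 — r_{ij} = s_{ij} / (s_i · s_j):
  r[X,X] = 1 (diagonal).
  r[X,Y] = 0 / (2.8868 · 1.1547) = 0 / 3.3333 = 0
  r[X,Z] = -2.5 / (2.8868 · 1.5) = -2.5 / 4.3301 = -0.5774
  r[Y,Y] = 1 (diagonal).
  r[Y,Z] = -1 / (1.1547 · 1.5) = -1 / 1.7321 = -0.5774
  r[Z,Z] = 1 (diagonal).

R is symmetric with unit diagonal. Assembling:

R = [[1, 0, -0.5774],
 [0, 1, -0.5774],
 [-0.5774, -0.5774, 1]]


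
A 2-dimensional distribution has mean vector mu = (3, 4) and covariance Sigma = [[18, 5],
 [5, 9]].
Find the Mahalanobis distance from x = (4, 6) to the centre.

Step 1 — centre the observation: (x - mu) = (1, 2).

Step 2 — invert Sigma. det(Sigma) = 18·9 - (5)² = 137.
  Sigma^{-1} = (1/det) · [[d, -b], [-b, a]] = [[0.0657, -0.0365],
 [-0.0365, 0.1314]].

Step 3 — form the quadratic (x - mu)^T · Sigma^{-1} · (x - mu):
  Sigma^{-1} · (x - mu) = (-0.0073, 0.2263).
  (x - mu)^T · [Sigma^{-1} · (x - mu)] = (1)·(-0.0073) + (2)·(0.2263) = 0.4453.

Step 4 — take square root: d = √(0.4453) ≈ 0.6673.

d(x, mu) = √(0.4453) ≈ 0.6673


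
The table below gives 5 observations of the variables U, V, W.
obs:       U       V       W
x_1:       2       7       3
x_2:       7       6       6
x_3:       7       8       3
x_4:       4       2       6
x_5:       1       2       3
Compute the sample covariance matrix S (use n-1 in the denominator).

Step 1 — column means:
  mean(U) = (2 + 7 + 7 + 4 + 1) / 5 = 21/5 = 4.2
  mean(V) = (7 + 6 + 8 + 2 + 2) / 5 = 25/5 = 5
  mean(W) = (3 + 6 + 3 + 6 + 3) / 5 = 21/5 = 4.2

Step 2 — sample covariance S[i,j] = (1/(n-1)) · Σ_k (x_{k,i} - mean_i) · (x_{k,j} - mean_j), with n-1 = 4.
  S[U,U] = ((-2.2)·(-2.2) + (2.8)·(2.8) + (2.8)·(2.8) + (-0.2)·(-0.2) + (-3.2)·(-3.2)) / 4 = 30.8/4 = 7.7
  S[U,V] = ((-2.2)·(2) + (2.8)·(1) + (2.8)·(3) + (-0.2)·(-3) + (-3.2)·(-3)) / 4 = 17/4 = 4.25
  S[U,W] = ((-2.2)·(-1.2) + (2.8)·(1.8) + (2.8)·(-1.2) + (-0.2)·(1.8) + (-3.2)·(-1.2)) / 4 = 7.8/4 = 1.95
  S[V,V] = ((2)·(2) + (1)·(1) + (3)·(3) + (-3)·(-3) + (-3)·(-3)) / 4 = 32/4 = 8
  S[V,W] = ((2)·(-1.2) + (1)·(1.8) + (3)·(-1.2) + (-3)·(1.8) + (-3)·(-1.2)) / 4 = -6/4 = -1.5
  S[W,W] = ((-1.2)·(-1.2) + (1.8)·(1.8) + (-1.2)·(-1.2) + (1.8)·(1.8) + (-1.2)·(-1.2)) / 4 = 10.8/4 = 2.7

S is symmetric (S[j,i] = S[i,j]). Assembling:

S = [[7.7, 4.25, 1.95],
 [4.25, 8, -1.5],
 [1.95, -1.5, 2.7]]
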